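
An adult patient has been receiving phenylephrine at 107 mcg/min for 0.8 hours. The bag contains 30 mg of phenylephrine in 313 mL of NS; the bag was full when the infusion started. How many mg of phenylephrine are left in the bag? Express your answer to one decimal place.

107 mcg/min × 60 min/hr = 6420 mcg/hr
Concentration = 30 mg ÷ 313 mL = 0.09584665 mg/mL = 95.84665 mcg/mL
Rate = 6420 mcg/hr ÷ 95.84665 mcg/mL = 66.982 mL/hr
Volume infused = 66.982 mL/hr × 0.8 hr = 53.5856 mL
Volume remaining = 313 − 53.5856 = 259.4144 mL
Drug remaining = 259.4144 mL × 95.84665 mcg/mL = 24864 mcg = 24.864 mg

24.9 mg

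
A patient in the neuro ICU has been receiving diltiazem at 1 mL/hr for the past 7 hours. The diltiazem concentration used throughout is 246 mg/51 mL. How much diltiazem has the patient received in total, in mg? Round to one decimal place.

33.8 mg

Concentration = 246 mg ÷ 51 mL = 4.823529 mg/mL
Drug rate = 1 mL/hr × 4.823529 mg/mL = 4.823529 mg/hr
Total = 4.823529 mg/hr × 7 hr = 33.76471 mg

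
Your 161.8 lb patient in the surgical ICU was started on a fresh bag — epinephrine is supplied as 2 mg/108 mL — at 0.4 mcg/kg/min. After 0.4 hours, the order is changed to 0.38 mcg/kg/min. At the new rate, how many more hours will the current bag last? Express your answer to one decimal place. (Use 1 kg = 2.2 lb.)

Initial rate:
Weight = 161.8 lb ÷ 2.2 lb/kg = 73.54545 kg
Dose = 0.4 mcg/kg/min × 73.54545 kg = 29.41818 mcg/min
29.41818 mcg/min × 60 min/hr = 1765.091 mcg/hr
Concentration = 2 mg ÷ 108 mL = 0.01851852 mg/mL = 18.51852 mcg/mL
Rate = 1765.091 mcg/hr ÷ 18.51852 mcg/mL = 95.31491 mL/hr
Volume infused so far = 95.31491 mL/hr × 0.4 hr = 38.12596 mL
Volume remaining = 108 − 38.12596 = 69.87404 mL
New rate:
Dose = 0.38 mcg/kg/min × 73.54545 kg = 27.94727 mcg/min
27.94727 mcg/min × 60 min/hr = 1676.836 mcg/hr
Rate = 1676.836 mcg/hr ÷ 18.51852 mcg/mL = 90.54916 mL/hr
Time remaining = 69.87404 mL ÷ 90.54916 mL/hr = 0.7716696 hr

0.8 hours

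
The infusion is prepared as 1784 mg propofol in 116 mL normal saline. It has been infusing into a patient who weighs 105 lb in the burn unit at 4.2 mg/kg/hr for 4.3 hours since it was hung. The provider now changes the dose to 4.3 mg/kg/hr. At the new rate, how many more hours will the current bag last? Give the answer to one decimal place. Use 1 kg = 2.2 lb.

Initial rate:
Weight = 105 lb ÷ 2.2 lb/kg = 47.72727 kg
Dose = 4.2 mg/kg/hr × 47.72727 kg = 200.4545 mg/hr
Concentration = 1784 mg ÷ 116 mL = 15.37931 mg/mL
Rate = 200.4545 mg/hr ÷ 15.37931 mg/mL = 13.03404 mL/hr
Volume infused so far = 13.03404 mL/hr × 4.3 hr = 56.04637 mL
Volume remaining = 116 − 56.04637 = 59.95363 mL
New rate:
Dose = 4.3 mg/kg/hr × 47.72727 kg = 205.2273 mg/hr
Rate = 205.2273 mg/hr ÷ 15.37931 mg/mL = 13.34437 mL/hr
Time remaining = 59.95363 mL ÷ 13.34437 mL/hr = 4.492802 hr

4.5 hours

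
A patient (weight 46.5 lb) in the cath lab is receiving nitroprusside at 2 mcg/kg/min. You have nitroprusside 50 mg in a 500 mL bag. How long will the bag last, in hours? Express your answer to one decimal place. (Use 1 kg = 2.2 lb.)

Weight = 46.5 lb ÷ 2.2 lb/kg = 21.13636 kg
Dose = 2 mcg/kg/min × 21.13636 kg = 42.27273 mcg/min
42.27273 mcg/min × 60 min/hr = 2536.364 mcg/hr
Concentration = 50 mg ÷ 500 mL = 0.1 mg/mL = 100 mcg/mL
Rate = 2536.364 mcg/hr ÷ 100 mcg/mL = 25.36364 mL/hr
Duration = 500 mL ÷ 25.36364 mL/hr = 19.71326 hr

19.7 hours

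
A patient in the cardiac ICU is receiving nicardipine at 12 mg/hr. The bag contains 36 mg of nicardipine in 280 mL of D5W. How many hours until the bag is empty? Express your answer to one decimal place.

Concentration = 36 mg ÷ 280 mL = 0.1285714 mg/mL
Rate = 12 mg/hr ÷ 0.1285714 mg/mL = 93.33333 mL/hr
Duration = 280 mL ÷ 93.33333 mL/hr = 3 hr

3.0 hours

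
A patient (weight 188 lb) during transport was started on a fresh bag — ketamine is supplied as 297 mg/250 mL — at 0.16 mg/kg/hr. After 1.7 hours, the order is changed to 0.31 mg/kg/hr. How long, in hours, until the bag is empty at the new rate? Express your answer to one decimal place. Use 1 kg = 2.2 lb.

Initial rate:
Weight = 188 lb ÷ 2.2 lb/kg = 85.45455 kg
Dose = 0.16 mg/kg/hr × 85.45455 kg = 13.67273 mg/hr
Concentration = 297 mg ÷ 250 mL = 1.188 mg/mL
Rate = 13.67273 mg/hr ÷ 1.188 mg/mL = 11.50903 mL/hr
Volume infused so far = 11.50903 mL/hr × 1.7 hr = 19.56535 mL
Volume remaining = 250 − 19.56535 = 230.4346 mL
New rate:
Dose = 0.31 mg/kg/hr × 85.45455 kg = 26.49091 mg/hr
Rate = 26.49091 mg/hr ÷ 1.188 mg/mL = 22.29875 mL/hr
Time remaining = 230.4346 mL ÷ 22.29875 mL/hr = 10.33397 hr

10.3 hours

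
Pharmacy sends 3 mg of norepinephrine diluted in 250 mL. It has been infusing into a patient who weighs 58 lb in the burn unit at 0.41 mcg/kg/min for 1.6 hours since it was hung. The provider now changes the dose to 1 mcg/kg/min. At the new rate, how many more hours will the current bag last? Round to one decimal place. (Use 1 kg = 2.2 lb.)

1.2 hours

Initial rate:
Weight = 58 lb ÷ 2.2 lb/kg = 26.36364 kg
Dose = 0.41 mcg/kg/min × 26.36364 kg = 10.80909 mcg/min
10.80909 mcg/min × 60 min/hr = 648.5455 mcg/hr
Concentration = 3 mg ÷ 250 mL = 0.012 mg/mL = 12 mcg/mL
Rate = 648.5455 mcg/hr ÷ 12 mcg/mL = 54.04545 mL/hr
Volume infused so far = 54.04545 mL/hr × 1.6 hr = 86.47273 mL
Volume remaining = 250 − 86.47273 = 163.5273 mL
New rate:
Dose = 1 mcg/kg/min × 26.36364 kg = 26.36364 mcg/min
26.36364 mcg/min × 60 min/hr = 1581.818 mcg/hr
Rate = 1581.818 mcg/hr ÷ 12 mcg/mL = 131.8182 mL/hr
Time remaining = 163.5273 mL ÷ 131.8182 mL/hr = 1.240552 hr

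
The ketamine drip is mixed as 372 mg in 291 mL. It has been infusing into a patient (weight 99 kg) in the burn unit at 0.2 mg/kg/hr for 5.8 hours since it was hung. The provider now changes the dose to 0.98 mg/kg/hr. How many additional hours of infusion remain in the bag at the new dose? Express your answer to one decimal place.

2.7 hours

Initial rate:
Dose = 0.2 mg/kg/hr × 99 kg = 19.8 mg/hr
Concentration = 372 mg ÷ 291 mL = 1.278351 mg/mL
Rate = 19.8 mg/hr ÷ 1.278351 mg/mL = 15.48871 mL/hr
Volume infused so far = 15.48871 mL/hr × 5.8 hr = 89.83452 mL
Volume remaining = 291 − 89.83452 = 201.1655 mL
New rate:
Dose = 0.98 mg/kg/hr × 99 kg = 97.02 mg/hr
Rate = 97.02 mg/hr ÷ 1.278351 mg/mL = 75.89468 mL/hr
Time remaining = 201.1655 mL ÷ 75.89468 mL/hr = 2.650588 hr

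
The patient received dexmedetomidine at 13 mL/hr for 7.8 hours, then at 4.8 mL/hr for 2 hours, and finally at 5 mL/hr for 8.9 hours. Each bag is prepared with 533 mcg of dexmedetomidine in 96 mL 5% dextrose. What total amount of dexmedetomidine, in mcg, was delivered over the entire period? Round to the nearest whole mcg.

Concentration = 533 mcg ÷ 96 mL = 5.552083 mcg/mL
Stage 1: 13 mL/hr × 7.8 hr = 101.4 mL → 101.4 mL × 5.552083 mcg/mL = 562.9812 mcg
Stage 2: 4.8 mL/hr × 2 hr = 9.6 mL → 9.6 mL × 5.552083 mcg/mL = 53.3 mcg
Stage 3: 5 mL/hr × 8.9 hr = 44.5 mL → 44.5 mL × 5.552083 mcg/mL = 247.0677 mcg
Total = 562.9812 + 53.3 + 247.0677 = 863.349 mcg

863 mcg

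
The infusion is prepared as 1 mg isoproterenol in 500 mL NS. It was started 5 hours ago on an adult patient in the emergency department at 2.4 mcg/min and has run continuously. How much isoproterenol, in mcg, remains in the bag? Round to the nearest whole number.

280 mcg

2.4 mcg/min × 60 min/hr = 144 mcg/hr
Concentration = 1 mg ÷ 500 mL = 0.002 mg/mL = 2 mcg/mL
Rate = 144 mcg/hr ÷ 2 mcg/mL = 72 mL/hr
Volume infused = 72 mL/hr × 5 hr = 360 mL
Volume remaining = 500 − 360 = 140 mL
Drug remaining = 140 mL × 2 mcg/mL = 280 mcg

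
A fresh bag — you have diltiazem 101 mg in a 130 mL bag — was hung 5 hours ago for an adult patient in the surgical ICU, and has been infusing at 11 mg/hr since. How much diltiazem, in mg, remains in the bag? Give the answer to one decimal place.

Concentration = 101 mg ÷ 130 mL = 0.7769231 mg/mL
Rate = 11 mg/hr ÷ 0.7769231 mg/mL = 14.15842 mL/hr
Volume infused = 14.15842 mL/hr × 5 hr = 70.79208 mL
Volume remaining = 130 − 70.79208 = 59.20792 mL
Drug remaining = 59.20792 mL × 0.7769231 mg/mL = 46 mg

46.0 mg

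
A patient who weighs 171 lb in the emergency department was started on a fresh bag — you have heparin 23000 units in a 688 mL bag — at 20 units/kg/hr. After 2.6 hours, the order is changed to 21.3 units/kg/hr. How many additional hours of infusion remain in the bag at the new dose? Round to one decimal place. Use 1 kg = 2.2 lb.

11.5 hours

Initial rate:
Weight = 171 lb ÷ 2.2 lb/kg = 77.72727 kg
Dose = 20 units/kg/hr × 77.72727 kg = 1554.545 units/hr
Concentration = 23000 units ÷ 688 mL = 33.43023 units/mL
Rate = 1554.545 units/hr ÷ 33.43023 units/mL = 46.50119 mL/hr
Volume infused so far = 46.50119 mL/hr × 2.6 hr = 120.9031 mL
Volume remaining = 688 − 120.9031 = 567.0969 mL
New rate:
Dose = 21.3 units/kg/hr × 77.72727 kg = 1655.591 units/hr
Rate = 1655.591 units/hr ÷ 33.43023 units/mL = 49.52376 mL/hr
Time remaining = 567.0969 mL ÷ 49.52376 mL/hr = 11.45101 hr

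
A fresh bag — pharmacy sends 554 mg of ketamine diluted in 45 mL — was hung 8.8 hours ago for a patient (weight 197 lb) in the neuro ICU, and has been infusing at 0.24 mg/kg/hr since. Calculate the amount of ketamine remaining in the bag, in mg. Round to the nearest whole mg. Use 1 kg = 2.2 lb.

365 mg

Weight = 197 lb ÷ 2.2 lb/kg = 89.54545 kg
Dose = 0.24 mg/kg/hr × 89.54545 kg = 21.49091 mg/hr
Concentration = 554 mg ÷ 45 mL = 12.31111 mg/mL
Rate = 21.49091 mg/hr ÷ 12.31111 mg/mL = 1.745651 mL/hr
Volume infused = 1.745651 mL/hr × 8.8 hr = 15.36173 mL
Volume remaining = 45 − 15.36173 = 29.63827 mL
Drug remaining = 29.63827 mL × 12.31111 mg/mL = 364.88 mg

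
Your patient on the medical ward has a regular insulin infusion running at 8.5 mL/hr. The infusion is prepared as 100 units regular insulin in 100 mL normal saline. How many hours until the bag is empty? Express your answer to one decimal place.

11.8 hours

Duration = 100 mL ÷ 8.5 mL/hr = 11.76471 hr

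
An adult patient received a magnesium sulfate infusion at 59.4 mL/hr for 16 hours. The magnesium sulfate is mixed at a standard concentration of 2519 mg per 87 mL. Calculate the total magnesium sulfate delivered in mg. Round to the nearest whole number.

Concentration = 2519 mg ÷ 87 mL = 28.95402 mg/mL
Drug rate = 59.4 mL/hr × 28.95402 mg/mL = 1719.869 mg/hr
Total = 1719.869 mg/hr × 16 hr = 27517.9 mg

27518 mg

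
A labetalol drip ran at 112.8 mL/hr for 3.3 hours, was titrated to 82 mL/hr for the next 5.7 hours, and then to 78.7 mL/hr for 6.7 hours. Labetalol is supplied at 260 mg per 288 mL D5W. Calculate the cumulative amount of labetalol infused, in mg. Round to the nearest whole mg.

Concentration = 260 mg ÷ 288 mL = 0.9027778 mg/mL
Stage 1: 112.8 mL/hr × 3.3 hr = 372.24 mL → 372.24 mL × 0.9027778 mg/mL = 336.05 mg
Stage 2: 82 mL/hr × 5.7 hr = 467.4 mL → 467.4 mL × 0.9027778 mg/mL = 421.9583 mg
Stage 3: 78.7 mL/hr × 6.7 hr = 527.29 mL → 527.29 mL × 0.9027778 mg/mL = 476.0257 mg
Total = 336.05 + 421.9583 + 476.0257 = 1234.034 mg

1234 mg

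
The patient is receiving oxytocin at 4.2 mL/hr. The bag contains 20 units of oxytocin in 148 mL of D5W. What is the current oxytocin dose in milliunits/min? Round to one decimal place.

9.5 milliunits/min

Concentration = 20 units ÷ 148 mL = 0.1351351 units/mL = 135.1351 milliunits/mL
Drug rate = 4.2 mL/hr × 135.1351 milliunits/mL = 567.5676 milliunits/hr
567.5676 milliunits/hr ÷ 60 min/hr = 9.459459 milliunits/min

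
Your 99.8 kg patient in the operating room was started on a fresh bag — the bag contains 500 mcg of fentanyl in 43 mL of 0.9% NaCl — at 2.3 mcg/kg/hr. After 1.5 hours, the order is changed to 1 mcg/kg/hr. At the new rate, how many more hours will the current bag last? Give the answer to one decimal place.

1.6 hours

Initial rate:
Dose = 2.3 mcg/kg/hr × 99.8 kg = 229.54 mcg/hr
Concentration = 500 mcg ÷ 43 mL = 11.62791 mcg/mL
Rate = 229.54 mcg/hr ÷ 11.62791 mcg/mL = 19.74044 mL/hr
Volume infused so far = 19.74044 mL/hr × 1.5 hr = 29.61066 mL
Volume remaining = 43 − 29.61066 = 13.38934 mL
New rate:
Dose = 1 mcg/kg/hr × 99.8 kg = 99.8 mcg/hr
Rate = 99.8 mcg/hr ÷ 11.62791 mcg/mL = 8.5828 mL/hr
Time remaining = 13.38934 mL ÷ 8.5828 mL/hr = 1.56002 hr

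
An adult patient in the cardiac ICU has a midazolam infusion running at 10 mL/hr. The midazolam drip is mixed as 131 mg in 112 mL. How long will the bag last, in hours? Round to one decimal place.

Duration = 112 mL ÷ 10 mL/hr = 11.2 hr

11.2 hours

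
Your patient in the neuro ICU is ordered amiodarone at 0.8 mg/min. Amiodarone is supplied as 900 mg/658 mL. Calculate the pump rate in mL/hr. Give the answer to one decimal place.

0.8 mg/min × 60 min/hr = 48 mg/hr
Concentration = 900 mg ÷ 658 mL = 1.367781 mg/mL
Rate = 48 mg/hr ÷ 1.367781 mg/mL = 35.09333 mL/hr

35.1 mL/hr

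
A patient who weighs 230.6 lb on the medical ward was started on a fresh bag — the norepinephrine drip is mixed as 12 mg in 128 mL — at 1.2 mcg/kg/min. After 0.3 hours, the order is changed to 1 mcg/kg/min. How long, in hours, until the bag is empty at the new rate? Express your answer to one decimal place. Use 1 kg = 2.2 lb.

Initial rate:
Weight = 230.6 lb ÷ 2.2 lb/kg = 104.8182 kg
Dose = 1.2 mcg/kg/min × 104.8182 kg = 125.7818 mcg/min
125.7818 mcg/min × 60 min/hr = 7546.909 mcg/hr
Concentration = 12 mg ÷ 128 mL = 0.09375 mg/mL = 93.75 mcg/mL
Rate = 7546.909 mcg/hr ÷ 93.75 mcg/mL = 80.50036 mL/hr
Volume infused so far = 80.50036 mL/hr × 0.3 hr = 24.15011 mL
Volume remaining = 128 − 24.15011 = 103.8499 mL
New rate:
Dose = 1 mcg/kg/min × 104.8182 kg = 104.8182 mcg/min
104.8182 mcg/min × 60 min/hr = 6289.091 mcg/hr
Rate = 6289.091 mcg/hr ÷ 93.75 mcg/mL = 67.08364 mL/hr
Time remaining = 103.8499 mL ÷ 67.08364 mL/hr = 1.548066 hr

1.5 hours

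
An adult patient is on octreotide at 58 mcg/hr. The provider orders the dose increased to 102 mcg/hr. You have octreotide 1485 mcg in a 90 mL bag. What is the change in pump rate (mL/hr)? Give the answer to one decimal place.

At the current dose:
Concentration = 1485 mcg ÷ 90 mL = 16.5 mcg/mL
Rate = 58 mcg/hr ÷ 16.5 mcg/mL = 3.515152 mL/hr
At the new dose:
Rate = 102 mcg/hr ÷ 16.5 mcg/mL = 6.181818 mL/hr
Change = 6.181818 − 3.515152 = 2.666667 mL/hr → 2.666667 mL/hr increase

2.7 mL/hr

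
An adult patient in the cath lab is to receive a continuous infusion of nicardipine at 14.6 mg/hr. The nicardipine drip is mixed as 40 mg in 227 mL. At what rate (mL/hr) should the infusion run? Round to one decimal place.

82.9 mL/hr

Concentration = 40 mg ÷ 227 mL = 0.1762115 mg/mL
Rate = 14.6 mg/hr ÷ 0.1762115 mg/mL = 82.855 mL/hr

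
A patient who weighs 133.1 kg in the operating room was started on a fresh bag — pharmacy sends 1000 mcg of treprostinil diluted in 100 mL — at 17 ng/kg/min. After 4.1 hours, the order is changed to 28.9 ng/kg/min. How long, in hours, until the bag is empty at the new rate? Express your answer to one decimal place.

Initial rate:
Dose = 17 ng/kg/min × 133.1 kg = 2262.7 ng/min
2262.7 ng/min × 60 min/hr = 135762 ng/hr
Concentration = 1000 mcg ÷ 100 mL = 10 mcg/mL = 10000 ng/mL
Rate = 135762 ng/hr ÷ 10000 ng/mL = 13.5762 mL/hr
Volume infused so far = 13.5762 mL/hr × 4.1 hr = 55.66242 mL
Volume remaining = 100 − 55.66242 = 44.33758 mL
New rate:
Dose = 28.9 ng/kg/min × 133.1 kg = 3846.59 ng/min
3846.59 ng/min × 60 min/hr = 230795.4 ng/hr
Rate = 230795.4 ng/hr ÷ 10000 ng/mL = 23.07954 mL/hr
Time remaining = 44.33758 mL ÷ 23.07954 mL/hr = 1.921077 hr

1.9 hours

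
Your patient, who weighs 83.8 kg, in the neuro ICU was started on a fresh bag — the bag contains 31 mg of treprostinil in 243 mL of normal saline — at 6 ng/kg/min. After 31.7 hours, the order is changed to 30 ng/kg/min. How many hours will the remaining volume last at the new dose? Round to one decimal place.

Initial rate:
Dose = 6 ng/kg/min × 83.8 kg = 502.8 ng/min
502.8 ng/min × 60 min/hr = 30168 ng/hr
Concentration = 31 mg ÷ 243 mL = 0.127572 mg/mL = 127572 ng/mL
Rate = 30168 ng/hr ÷ 127572 ng/mL = 0.2364782 mL/hr
Volume infused so far = 0.2364782 mL/hr × 31.7 hr = 7.496359 mL
Volume remaining = 243 − 7.496359 = 235.5036 mL
New rate:
Dose = 30 ng/kg/min × 83.8 kg = 2514 ng/min
2514 ng/min × 60 min/hr = 150840 ng/hr
Rate = 150840 ng/hr ÷ 127572 ng/mL = 1.182391 mL/hr
Time remaining = 235.5036 mL ÷ 1.182391 mL/hr = 199.1758 hr

199.2 hours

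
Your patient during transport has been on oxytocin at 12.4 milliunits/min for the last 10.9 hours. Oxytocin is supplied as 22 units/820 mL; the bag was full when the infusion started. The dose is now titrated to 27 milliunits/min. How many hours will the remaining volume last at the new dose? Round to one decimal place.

Initial rate:
12.4 milliunits/min × 60 min/hr = 744 milliunits/hr
Concentration = 22 units ÷ 820 mL = 0.02682927 units/mL = 26.82927 milliunits/mL
Rate = 744 milliunits/hr ÷ 26.82927 milliunits/mL = 27.73091 mL/hr
Volume infused so far = 27.73091 mL/hr × 10.9 hr = 302.2669 mL
Volume remaining = 820 − 302.2669 = 517.7331 mL
New rate:
27 milliunits/min × 60 min/hr = 1620 milliunits/hr
Rate = 1620 milliunits/hr ÷ 26.82927 milliunits/mL = 60.38182 mL/hr
Time remaining = 517.7331 mL ÷ 60.38182 mL/hr = 8.574321 hr

8.6 hours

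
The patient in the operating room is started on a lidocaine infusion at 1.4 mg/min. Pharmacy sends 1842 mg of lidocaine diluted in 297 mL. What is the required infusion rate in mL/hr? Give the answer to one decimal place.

1.4 mg/min × 60 min/hr = 84 mg/hr
Concentration = 1842 mg ÷ 297 mL = 6.20202 mg/mL
Rate = 84 mg/hr ÷ 6.20202 mg/mL = 13.54397 mL/hr

13.5 mL/hr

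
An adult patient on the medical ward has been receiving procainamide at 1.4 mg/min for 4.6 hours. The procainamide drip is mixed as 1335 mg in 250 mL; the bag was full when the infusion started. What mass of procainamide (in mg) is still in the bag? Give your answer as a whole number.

1.4 mg/min × 60 min/hr = 84 mg/hr
Concentration = 1335 mg ÷ 250 mL = 5.34 mg/mL
Rate = 84 mg/hr ÷ 5.34 mg/mL = 15.73034 mL/hr
Volume infused = 15.73034 mL/hr × 4.6 hr = 72.35955 mL
Volume remaining = 250 − 72.35955 = 177.6404 mL
Drug remaining = 177.6404 mL × 5.34 mg/mL = 948.6 mg

949 mg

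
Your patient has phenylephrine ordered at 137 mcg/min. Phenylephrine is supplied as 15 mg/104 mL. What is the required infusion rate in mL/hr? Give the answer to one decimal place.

57.0 mL/hr

137 mcg/min × 60 min/hr = 8220 mcg/hr
Concentration = 15 mg ÷ 104 mL = 0.1442308 mg/mL = 144.2308 mcg/mL
Rate = 8220 mcg/hr ÷ 144.2308 mcg/mL = 56.992 mL/hr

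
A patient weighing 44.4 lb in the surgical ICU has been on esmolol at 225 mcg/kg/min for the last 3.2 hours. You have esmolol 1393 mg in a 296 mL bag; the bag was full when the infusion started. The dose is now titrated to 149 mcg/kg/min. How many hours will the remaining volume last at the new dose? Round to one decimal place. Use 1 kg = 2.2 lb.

Initial rate:
Weight = 44.4 lb ÷ 2.2 lb/kg = 20.18182 kg
Dose = 225 mcg/kg/min × 20.18182 kg = 4540.909 mcg/min
4540.909 mcg/min × 60 min/hr = 272454.5 mcg/hr
Concentration = 1393 mg ÷ 296 mL = 4.706081 mg/mL = 4706.081 mcg/mL
Rate = 272454.5 mcg/hr ÷ 4706.081 mcg/mL = 57.89415 mL/hr
Volume infused so far = 57.89415 mL/hr × 3.2 hr = 185.2613 mL
Volume remaining = 296 − 185.2613 = 110.7387 mL
New rate:
Dose = 149 mcg/kg/min × 20.18182 kg = 3007.091 mcg/min
3007.091 mcg/min × 60 min/hr = 180425.5 mcg/hr
Rate = 180425.5 mcg/hr ÷ 4706.081 mcg/mL = 38.33879 mL/hr
Time remaining = 110.7387 mL ÷ 38.33879 mL/hr = 2.888425 hr

2.9 hours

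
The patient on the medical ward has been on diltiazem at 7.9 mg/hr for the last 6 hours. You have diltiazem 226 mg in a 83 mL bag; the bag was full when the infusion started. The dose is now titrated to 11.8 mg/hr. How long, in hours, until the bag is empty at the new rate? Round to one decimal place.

15.1 hours

Initial rate:
Concentration = 226 mg ÷ 83 mL = 2.722892 mg/mL
Rate = 7.9 mg/hr ÷ 2.722892 mg/mL = 2.901327 mL/hr
Volume infused so far = 2.901327 mL/hr × 6 hr = 17.40796 mL
Volume remaining = 83 − 17.40796 = 65.59204 mL
New rate:
Rate = 11.8 mg/hr ÷ 2.722892 mg/mL = 4.333628 mL/hr
Time remaining = 65.59204 mL ÷ 4.333628 mL/hr = 15.13559 hr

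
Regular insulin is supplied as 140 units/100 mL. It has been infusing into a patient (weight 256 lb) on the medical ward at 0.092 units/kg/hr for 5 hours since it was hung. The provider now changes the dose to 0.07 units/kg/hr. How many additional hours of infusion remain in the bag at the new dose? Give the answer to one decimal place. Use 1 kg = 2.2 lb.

Initial rate:
Weight = 256 lb ÷ 2.2 lb/kg = 116.3636 kg
Dose = 0.092 units/kg/hr × 116.3636 kg = 10.70545 units/hr
Concentration = 140 units ÷ 100 mL = 1.4 units/mL
Rate = 10.70545 units/hr ÷ 1.4 units/mL = 7.646753 mL/hr
Volume infused so far = 7.646753 mL/hr × 5 hr = 38.23377 mL
Volume remaining = 100 − 38.23377 = 61.76623 mL
New rate:
Dose = 0.07 units/kg/hr × 116.3636 kg = 8.145455 units/hr
Rate = 8.145455 units/hr ÷ 1.4 units/mL = 5.818182 mL/hr
Time remaining = 61.76623 mL ÷ 5.818182 mL/hr = 10.61607 hr

10.6 hours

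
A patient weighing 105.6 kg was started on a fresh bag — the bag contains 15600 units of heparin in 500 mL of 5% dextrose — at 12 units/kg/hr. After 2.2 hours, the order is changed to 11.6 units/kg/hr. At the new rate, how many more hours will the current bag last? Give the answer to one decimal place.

10.5 hours

Initial rate:
Dose = 12 units/kg/hr × 105.6 kg = 1267.2 units/hr
Concentration = 15600 units ÷ 500 mL = 31.2 units/mL
Rate = 1267.2 units/hr ÷ 31.2 units/mL = 40.61538 mL/hr
Volume infused so far = 40.61538 mL/hr × 2.2 hr = 89.35385 mL
Volume remaining = 500 − 89.35385 = 410.6462 mL
New rate:
Dose = 11.6 units/kg/hr × 105.6 kg = 1224.96 units/hr
Rate = 1224.96 units/hr ÷ 31.2 units/mL = 39.26154 mL/hr
Time remaining = 410.6462 mL ÷ 39.26154 mL/hr = 10.45925 hr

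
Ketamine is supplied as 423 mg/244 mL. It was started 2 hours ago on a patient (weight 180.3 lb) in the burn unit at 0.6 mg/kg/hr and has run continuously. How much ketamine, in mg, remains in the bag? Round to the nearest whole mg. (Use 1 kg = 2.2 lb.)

325 mg

Weight = 180.3 lb ÷ 2.2 lb/kg = 81.95455 kg
Dose = 0.6 mg/kg/hr × 81.95455 kg = 49.17273 mg/hr
Concentration = 423 mg ÷ 244 mL = 1.733607 mg/mL
Rate = 49.17273 mg/hr ÷ 1.733607 mg/mL = 28.36441 mL/hr
Volume infused = 28.36441 mL/hr × 2 hr = 56.72882 mL
Volume remaining = 244 − 56.72882 = 187.2712 mL
Drug remaining = 187.2712 mL × 1.733607 mg/mL = 324.6545 mg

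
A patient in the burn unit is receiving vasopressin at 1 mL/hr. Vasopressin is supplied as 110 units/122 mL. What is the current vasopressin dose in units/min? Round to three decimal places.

Concentration = 110 units ÷ 122 mL = 0.9016393 units/mL
Drug rate = 1 mL/hr × 0.9016393 units/mL = 0.9016393 units/hr
0.9016393 units/hr ÷ 60 min/hr = 0.01502732 units/min

0.015 units/min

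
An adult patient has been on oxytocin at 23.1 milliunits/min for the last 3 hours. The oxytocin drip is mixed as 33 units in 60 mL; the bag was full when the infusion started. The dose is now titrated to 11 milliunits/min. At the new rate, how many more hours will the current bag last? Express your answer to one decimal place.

Initial rate:
23.1 milliunits/min × 60 min/hr = 1386 milliunits/hr
Concentration = 33 units ÷ 60 mL = 0.55 units/mL = 550 milliunits/mL
Rate = 1386 milliunits/hr ÷ 550 milliunits/mL = 2.52 mL/hr
Volume infused so far = 2.52 mL/hr × 3 hr = 7.56 mL
Volume remaining = 60 − 7.56 = 52.44 mL
New rate:
11 milliunits/min × 60 min/hr = 660 milliunits/hr
Rate = 660 milliunits/hr ÷ 550 milliunits/mL = 1.2 mL/hr
Time remaining = 52.44 mL ÷ 1.2 mL/hr = 43.7 hr

43.7 hours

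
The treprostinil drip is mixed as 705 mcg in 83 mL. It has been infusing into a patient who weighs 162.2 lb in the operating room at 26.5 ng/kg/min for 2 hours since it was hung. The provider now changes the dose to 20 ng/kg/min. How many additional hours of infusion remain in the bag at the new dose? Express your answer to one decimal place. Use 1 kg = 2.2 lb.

Initial rate:
Weight = 162.2 lb ÷ 2.2 lb/kg = 73.72727 kg
Dose = 26.5 ng/kg/min × 73.72727 kg = 1953.773 ng/min
1953.773 ng/min × 60 min/hr = 117226.4 ng/hr
Concentration = 705 mcg ÷ 83 mL = 8.493976 mcg/mL = 8493.976 ng/mL
Rate = 117226.4 ng/hr ÷ 8493.976 ng/mL = 13.80112 mL/hr
Volume infused so far = 13.80112 mL/hr × 2 hr = 27.60224 mL
Volume remaining = 83 − 27.60224 = 55.39776 mL
New rate:
Dose = 20 ng/kg/min × 73.72727 kg = 1474.545 ng/min
1474.545 ng/min × 60 min/hr = 88472.73 ng/hr
Rate = 88472.73 ng/hr ÷ 8493.976 ng/mL = 10.41594 mL/hr
Time remaining = 55.39776 mL ÷ 10.41594 mL/hr = 5.318557 hr

5.3 hours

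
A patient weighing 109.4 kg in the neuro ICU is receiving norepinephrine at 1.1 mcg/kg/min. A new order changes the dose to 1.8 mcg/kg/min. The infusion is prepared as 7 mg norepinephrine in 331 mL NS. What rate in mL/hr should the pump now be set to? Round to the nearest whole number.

559 mL/hr

Dose = 1.8 mcg/kg/min × 109.4 kg = 196.92 mcg/min
196.92 mcg/min × 60 min/hr = 11815.2 mcg/hr
Concentration = 7 mg ÷ 331 mL = 0.02114804 mg/mL = 21.14804 mcg/mL
Rate = 11815.2 mcg/hr ÷ 21.14804 mcg/mL = 558.6902 mL/hr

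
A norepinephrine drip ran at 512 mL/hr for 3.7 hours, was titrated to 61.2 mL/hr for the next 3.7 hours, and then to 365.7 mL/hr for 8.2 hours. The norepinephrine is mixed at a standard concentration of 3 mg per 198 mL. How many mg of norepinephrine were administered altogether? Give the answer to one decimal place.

Concentration = 3 mg ÷ 198 mL = 0.01515152 mg/mL
Stage 1: 512 mL/hr × 3.7 hr = 1894.4 mL → 1894.4 mL × 0.01515152 mg/mL = 28.70303 mg
Stage 2: 61.2 mL/hr × 3.7 hr = 226.44 mL → 226.44 mL × 0.01515152 mg/mL = 3.430909 mg
Stage 3: 365.7 mL/hr × 8.2 hr = 2998.74 mL → 2998.74 mL × 0.01515152 mg/mL = 45.43545 mg
Total = 28.70303 + 3.430909 + 45.43545 = 77.56939 mg

77.6 mg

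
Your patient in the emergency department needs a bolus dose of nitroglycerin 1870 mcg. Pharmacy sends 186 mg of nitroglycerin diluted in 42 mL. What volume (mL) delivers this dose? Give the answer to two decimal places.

Concentration = 186 mg ÷ 42 mL = 4.428571 mg/mL = 4428.571 mcg/mL
Volume = 1870 mcg ÷ 4428.571 mcg/mL = 0.4222581 mL

0.42 mL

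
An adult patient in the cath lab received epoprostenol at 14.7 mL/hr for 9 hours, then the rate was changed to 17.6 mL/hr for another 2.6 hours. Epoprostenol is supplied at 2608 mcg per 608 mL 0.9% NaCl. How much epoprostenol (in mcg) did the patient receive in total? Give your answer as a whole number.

764 mcg

Concentration = 2608 mcg ÷ 608 mL = 4.289474 mcg/mL
Stage 1: 14.7 mL/hr × 9 hr = 132.3 mL → 132.3 mL × 4.289474 mcg/mL = 567.4974 mcg
Stage 2: 17.6 mL/hr × 2.6 hr = 45.76 mL → 45.76 mL × 4.289474 mcg/mL = 196.2863 mcg
Total = 567.4974 + 196.2863 = 763.7837 mcg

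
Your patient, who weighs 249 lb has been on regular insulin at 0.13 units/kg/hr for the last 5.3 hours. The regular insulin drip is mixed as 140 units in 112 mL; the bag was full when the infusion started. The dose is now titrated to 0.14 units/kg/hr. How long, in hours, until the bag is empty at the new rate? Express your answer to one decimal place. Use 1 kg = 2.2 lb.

Initial rate:
Weight = 249 lb ÷ 2.2 lb/kg = 113.1818 kg
Dose = 0.13 units/kg/hr × 113.1818 kg = 14.71364 units/hr
Concentration = 140 units ÷ 112 mL = 1.25 units/mL
Rate = 14.71364 units/hr ÷ 1.25 units/mL = 11.77091 mL/hr
Volume infused so far = 11.77091 mL/hr × 5.3 hr = 62.38582 mL
Volume remaining = 112 − 62.38582 = 49.61418 mL
New rate:
Dose = 0.14 units/kg/hr × 113.1818 kg = 15.84545 units/hr
Rate = 15.84545 units/hr ÷ 1.25 units/mL = 12.67636 mL/hr
Time remaining = 49.61418 mL ÷ 12.67636 mL/hr = 3.913913 hr

3.9 hours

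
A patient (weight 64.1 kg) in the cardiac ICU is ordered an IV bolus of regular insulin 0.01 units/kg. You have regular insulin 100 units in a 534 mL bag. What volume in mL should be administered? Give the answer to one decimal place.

Dose = 0.01 units/kg × 64.1 kg = 0.641 units
Concentration = 100 units ÷ 534 mL = 0.1872659 units/mL
Volume = 0.641 units ÷ 0.1872659 units/mL = 3.42294 mL

3.4 mL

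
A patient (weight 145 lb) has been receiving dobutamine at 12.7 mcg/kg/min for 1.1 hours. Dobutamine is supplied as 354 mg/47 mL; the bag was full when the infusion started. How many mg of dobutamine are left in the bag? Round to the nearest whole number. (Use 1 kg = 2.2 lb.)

Weight = 145 lb ÷ 2.2 lb/kg = 65.90909 kg
Dose = 12.7 mcg/kg/min × 65.90909 kg = 837.0455 mcg/min
837.0455 mcg/min × 60 min/hr = 50222.73 mcg/hr
Concentration = 354 mg ÷ 47 mL = 7.531915 mg/mL = 7531.915 mcg/mL
Rate = 50222.73 mcg/hr ÷ 7531.915 mcg/mL = 6.667989 mL/hr
Volume infused = 6.667989 mL/hr × 1.1 hr = 7.334788 mL
Volume remaining = 47 − 7.334788 = 39.66521 mL
Drug remaining = 39.66521 mL × 7531.915 mcg/mL = 298755 mcg = 298.755 mg

299 mg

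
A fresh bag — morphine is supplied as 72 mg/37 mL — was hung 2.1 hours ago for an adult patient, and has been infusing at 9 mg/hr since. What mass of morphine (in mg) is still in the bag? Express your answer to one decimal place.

53.1 mg

Concentration = 72 mg ÷ 37 mL = 1.945946 mg/mL
Rate = 9 mg/hr ÷ 1.945946 mg/mL = 4.625 mL/hr
Volume infused = 4.625 mL/hr × 2.1 hr = 9.7125 mL
Volume remaining = 37 − 9.7125 = 27.2875 mL
Drug remaining = 27.2875 mL × 1.945946 mg/mL = 53.1 mg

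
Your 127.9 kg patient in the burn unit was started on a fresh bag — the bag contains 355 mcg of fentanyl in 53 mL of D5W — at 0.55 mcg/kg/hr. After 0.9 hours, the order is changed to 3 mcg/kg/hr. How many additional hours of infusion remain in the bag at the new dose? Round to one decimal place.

Initial rate:
Dose = 0.55 mcg/kg/hr × 127.9 kg = 70.345 mcg/hr
Concentration = 355 mcg ÷ 53 mL = 6.698113 mcg/mL
Rate = 70.345 mcg/hr ÷ 6.698113 mcg/mL = 10.50221 mL/hr
Volume infused so far = 10.50221 mL/hr × 0.9 hr = 9.45199 mL
Volume remaining = 53 − 9.45199 = 43.54801 mL
New rate:
Dose = 3 mcg/kg/hr × 127.9 kg = 383.7 mcg/hr
Rate = 383.7 mcg/hr ÷ 6.698113 mcg/mL = 57.28479 mL/hr
Time remaining = 43.54801 mL ÷ 57.28479 mL/hr = 0.760202 hr

0.8 hours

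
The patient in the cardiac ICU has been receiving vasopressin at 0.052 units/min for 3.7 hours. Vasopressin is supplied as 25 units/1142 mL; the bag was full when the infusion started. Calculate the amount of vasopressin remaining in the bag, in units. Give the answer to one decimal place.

13.5 units

0.052 units/min × 60 min/hr = 3.12 units/hr
Concentration = 25 units ÷ 1142 mL = 0.02189142 units/mL
Rate = 3.12 units/hr ÷ 0.02189142 units/mL = 142.5216 mL/hr
Volume infused = 142.5216 mL/hr × 3.7 hr = 527.3299 mL
Volume remaining = 1142 − 527.3299 = 614.6701 mL
Drug remaining = 614.6701 mL × 0.02189142 units/mL = 13.456 units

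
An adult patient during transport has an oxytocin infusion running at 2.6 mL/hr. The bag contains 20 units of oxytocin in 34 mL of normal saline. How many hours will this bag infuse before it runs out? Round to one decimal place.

13.1 hours

Duration = 34 mL ÷ 2.6 mL/hr = 13.07692 hr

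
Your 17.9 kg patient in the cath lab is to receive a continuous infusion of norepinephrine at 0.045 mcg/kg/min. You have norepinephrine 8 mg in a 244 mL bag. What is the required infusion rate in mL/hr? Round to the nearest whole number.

1 mL/hr

Dose = 0.045 mcg/kg/min × 17.9 kg = 0.8055 mcg/min
0.8055 mcg/min × 60 min/hr = 48.33 mcg/hr
Concentration = 8 mg ÷ 244 mL = 0.03278689 mg/mL = 32.78689 mcg/mL
Rate = 48.33 mcg/hr ÷ 32.78689 mcg/mL = 1.474065 mL/hr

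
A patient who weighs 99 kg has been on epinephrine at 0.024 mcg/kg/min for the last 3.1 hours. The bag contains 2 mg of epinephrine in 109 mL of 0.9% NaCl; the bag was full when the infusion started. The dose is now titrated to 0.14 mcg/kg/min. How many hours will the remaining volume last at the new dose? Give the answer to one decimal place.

Initial rate:
Dose = 0.024 mcg/kg/min × 99 kg = 2.376 mcg/min
2.376 mcg/min × 60 min/hr = 142.56 mcg/hr
Concentration = 2 mg ÷ 109 mL = 0.01834862 mg/mL = 18.34862 mcg/mL
Rate = 142.56 mcg/hr ÷ 18.34862 mcg/mL = 7.76952 mL/hr
Volume infused so far = 7.76952 mL/hr × 3.1 hr = 24.08551 mL
Volume remaining = 109 − 24.08551 = 84.91449 mL
New rate:
Dose = 0.14 mcg/kg/min × 99 kg = 13.86 mcg/min
13.86 mcg/min × 60 min/hr = 831.6 mcg/hr
Rate = 831.6 mcg/hr ÷ 18.34862 mcg/mL = 45.3222 mL/hr
Time remaining = 84.91449 mL ÷ 45.3222 mL/hr = 1.873574 hr

1.9 hours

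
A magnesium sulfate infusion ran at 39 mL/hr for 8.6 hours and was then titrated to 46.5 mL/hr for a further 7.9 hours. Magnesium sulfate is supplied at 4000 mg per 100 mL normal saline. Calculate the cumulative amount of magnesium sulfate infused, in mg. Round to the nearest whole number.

Concentration = 4000 mg ÷ 100 mL = 40 mg/mL
Stage 1: 39 mL/hr × 8.6 hr = 335.4 mL → 335.4 mL × 40 mg/mL = 13416 mg
Stage 2: 46.5 mL/hr × 7.9 hr = 367.35 mL → 367.35 mL × 40 mg/mL = 14694 mg
Total = 13416 + 14694 = 28110 mg

28110 mg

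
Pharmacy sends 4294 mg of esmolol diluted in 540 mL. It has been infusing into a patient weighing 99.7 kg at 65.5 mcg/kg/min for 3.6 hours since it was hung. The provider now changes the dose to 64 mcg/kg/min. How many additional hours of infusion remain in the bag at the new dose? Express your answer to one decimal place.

7.5 hours

Initial rate:
Dose = 65.5 mcg/kg/min × 99.7 kg = 6530.35 mcg/min
6530.35 mcg/min × 60 min/hr = 391821 mcg/hr
Concentration = 4294 mg ÷ 540 mL = 7.951852 mg/mL = 7951.852 mcg/mL
Rate = 391821 mcg/hr ÷ 7951.852 mcg/mL = 49.27418 mL/hr
Volume infused so far = 49.27418 mL/hr × 3.6 hr = 177.3871 mL
Volume remaining = 540 − 177.3871 = 362.6129 mL
New rate:
Dose = 64 mcg/kg/min × 99.7 kg = 6380.8 mcg/min
6380.8 mcg/min × 60 min/hr = 382848 mcg/hr
Rate = 382848 mcg/hr ÷ 7951.852 mcg/mL = 48.14577 mL/hr
Time remaining = 362.6129 mL ÷ 48.14577 mL/hr = 7.531564 hr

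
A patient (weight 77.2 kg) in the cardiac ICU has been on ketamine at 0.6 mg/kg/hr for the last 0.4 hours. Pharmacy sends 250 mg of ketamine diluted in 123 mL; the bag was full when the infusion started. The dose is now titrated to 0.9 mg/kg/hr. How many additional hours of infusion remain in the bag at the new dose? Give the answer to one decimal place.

Initial rate:
Dose = 0.6 mg/kg/hr × 77.2 kg = 46.32 mg/hr
Concentration = 250 mg ÷ 123 mL = 2.03252 mg/mL
Rate = 46.32 mg/hr ÷ 2.03252 mg/mL = 22.78944 mL/hr
Volume infused so far = 22.78944 mL/hr × 0.4 hr = 9.115776 mL
Volume remaining = 123 − 9.115776 = 113.8842 mL
New rate:
Dose = 0.9 mg/kg/hr × 77.2 kg = 69.48 mg/hr
Rate = 69.48 mg/hr ÷ 2.03252 mg/mL = 34.18416 mL/hr
Time remaining = 113.8842 mL ÷ 34.18416 mL/hr = 3.331491 hr

3.3 hours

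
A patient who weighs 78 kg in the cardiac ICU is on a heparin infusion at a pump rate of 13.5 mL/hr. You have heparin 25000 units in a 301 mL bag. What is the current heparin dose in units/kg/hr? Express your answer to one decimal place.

Concentration = 25000 units ÷ 301 mL = 83.05648 units/mL
Drug rate = 13.5 mL/hr × 83.05648 units/mL = 1121.262 units/hr
1121.262 units/hr ÷ 78 kg = 14.37516 units/kg/hr

14.4 units/kg/hr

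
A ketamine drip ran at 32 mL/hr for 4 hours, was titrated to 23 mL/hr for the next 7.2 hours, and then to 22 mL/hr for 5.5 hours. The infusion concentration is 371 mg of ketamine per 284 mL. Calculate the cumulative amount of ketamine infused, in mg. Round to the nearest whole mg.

542 mg

Concentration = 371 mg ÷ 284 mL = 1.306338 mg/mL
Stage 1: 32 mL/hr × 4 hr = 128 mL → 128 mL × 1.306338 mg/mL = 167.2113 mg
Stage 2: 23 mL/hr × 7.2 hr = 165.6 mL → 165.6 mL × 1.306338 mg/mL = 216.3296 mg
Stage 3: 22 mL/hr × 5.5 hr = 121 mL → 121 mL × 1.306338 mg/mL = 158.0669 mg
Total = 167.2113 + 216.3296 + 158.0669 = 541.6077 mg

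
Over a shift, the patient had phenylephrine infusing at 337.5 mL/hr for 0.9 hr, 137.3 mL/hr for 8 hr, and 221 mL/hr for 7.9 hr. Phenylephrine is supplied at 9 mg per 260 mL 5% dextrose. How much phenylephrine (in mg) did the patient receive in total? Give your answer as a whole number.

Concentration = 9 mg ÷ 260 mL = 0.03461538 mg/mL
Stage 1: 337.5 mL/hr × 0.9 hr = 303.75 mL → 303.75 mL × 0.03461538 mg/mL = 10.51442 mg
Stage 2: 137.3 mL/hr × 8 hr = 1098.4 mL → 1098.4 mL × 0.03461538 mg/mL = 38.02154 mg
Stage 3: 221 mL/hr × 7.9 hr = 1745.9 mL → 1745.9 mL × 0.03461538 mg/mL = 60.435 mg
Total = 10.51442 + 38.02154 + 60.435 = 108.971 mg

109 mg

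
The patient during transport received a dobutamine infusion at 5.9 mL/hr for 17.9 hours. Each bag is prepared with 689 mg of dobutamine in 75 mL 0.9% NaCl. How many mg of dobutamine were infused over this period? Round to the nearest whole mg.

970 mg

Concentration = 689 mg ÷ 75 mL = 9.186667 mg/mL = 9186.667 mcg/mL
Drug rate = 5.9 mL/hr × 9186.667 mcg/mL = 54201.33 mcg/hr
Total = 54201.33 mcg/hr × 17.9 hr = 970203.9 mcg = 970.2039 mg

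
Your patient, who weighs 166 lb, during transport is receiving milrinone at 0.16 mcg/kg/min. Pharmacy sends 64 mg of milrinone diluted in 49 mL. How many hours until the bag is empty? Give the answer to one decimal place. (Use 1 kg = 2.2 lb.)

88.4 hours

Weight = 166 lb ÷ 2.2 lb/kg = 75.45455 kg
Dose = 0.16 mcg/kg/min × 75.45455 kg = 12.07273 mcg/min
12.07273 mcg/min × 60 min/hr = 724.3636 mcg/hr
Concentration = 64 mg ÷ 49 mL = 1.306122 mg/mL = 1306.122 mcg/mL
Rate = 724.3636 mcg/hr ÷ 1306.122 mcg/mL = 0.5545909 mL/hr
Duration = 49 mL ÷ 0.5545909 mL/hr = 88.35341 hr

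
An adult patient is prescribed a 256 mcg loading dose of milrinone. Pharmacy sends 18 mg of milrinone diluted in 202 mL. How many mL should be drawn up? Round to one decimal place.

2.9 mL

Concentration = 18 mg ÷ 202 mL = 0.08910891 mg/mL = 89.10891 mcg/mL
Volume = 256 mcg ÷ 89.10891 mcg/mL = 2.872889 mL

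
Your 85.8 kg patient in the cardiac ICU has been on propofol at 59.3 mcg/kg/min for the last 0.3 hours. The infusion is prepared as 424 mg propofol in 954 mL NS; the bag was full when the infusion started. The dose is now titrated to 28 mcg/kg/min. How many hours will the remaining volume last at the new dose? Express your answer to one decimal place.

Initial rate:
Dose = 59.3 mcg/kg/min × 85.8 kg = 5087.94 mcg/min
5087.94 mcg/min × 60 min/hr = 305276.4 mcg/hr
Concentration = 424 mg ÷ 954 mL = 0.4444444 mg/mL = 444.4444 mcg/mL
Rate = 305276.4 mcg/hr ÷ 444.4444 mcg/mL = 686.8719 mL/hr
Volume infused so far = 686.8719 mL/hr × 0.3 hr = 206.0616 mL
Volume remaining = 954 − 206.0616 = 747.9384 mL
New rate:
Dose = 28 mcg/kg/min × 85.8 kg = 2402.4 mcg/min
2402.4 mcg/min × 60 min/hr = 144144 mcg/hr
Rate = 144144 mcg/hr ÷ 444.4444 mcg/mL = 324.324 mL/hr
Time remaining = 747.9384 mL ÷ 324.324 mL/hr = 2.306146 hr

2.3 hours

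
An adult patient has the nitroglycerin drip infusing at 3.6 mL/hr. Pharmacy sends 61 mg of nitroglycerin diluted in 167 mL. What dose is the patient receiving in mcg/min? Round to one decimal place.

21.9 mcg/min

Concentration = 61 mg ÷ 167 mL = 0.3652695 mg/mL = 365.2695 mcg/mL
Drug rate = 3.6 mL/hr × 365.2695 mcg/mL = 1314.97 mcg/hr
1314.97 mcg/hr ÷ 60 min/hr = 21.91617 mcg/min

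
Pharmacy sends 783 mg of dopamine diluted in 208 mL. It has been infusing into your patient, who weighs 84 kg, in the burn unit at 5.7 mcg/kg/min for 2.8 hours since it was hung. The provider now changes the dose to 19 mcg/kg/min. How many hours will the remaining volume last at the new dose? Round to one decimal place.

Initial rate:
Dose = 5.7 mcg/kg/min × 84 kg = 478.8 mcg/min
478.8 mcg/min × 60 min/hr = 28728 mcg/hr
Concentration = 783 mg ÷ 208 mL = 3.764423 mg/mL = 3764.423 mcg/mL
Rate = 28728 mcg/hr ÷ 3764.423 mcg/mL = 7.631448 mL/hr
Volume infused so far = 7.631448 mL/hr × 2.8 hr = 21.36806 mL
Volume remaining = 208 − 21.36806 = 186.6319 mL
New rate:
Dose = 19 mcg/kg/min × 84 kg = 1596 mcg/min
1596 mcg/min × 60 min/hr = 95760 mcg/hr
Rate = 95760 mcg/hr ÷ 3764.423 mcg/mL = 25.43816 mL/hr
Time remaining = 186.6319 mL ÷ 25.43816 mL/hr = 7.336692 hr

7.3 hours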